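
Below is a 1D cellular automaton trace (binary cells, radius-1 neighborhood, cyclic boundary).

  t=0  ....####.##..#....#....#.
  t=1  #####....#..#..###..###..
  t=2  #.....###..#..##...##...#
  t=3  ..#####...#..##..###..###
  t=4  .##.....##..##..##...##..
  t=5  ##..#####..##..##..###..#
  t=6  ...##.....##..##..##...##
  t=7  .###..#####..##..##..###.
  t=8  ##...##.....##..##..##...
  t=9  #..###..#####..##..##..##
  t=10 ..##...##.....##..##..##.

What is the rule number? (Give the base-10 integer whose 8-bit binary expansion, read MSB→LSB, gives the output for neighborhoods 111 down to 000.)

11

  nb ###: next=.  (t=0,i=5, bit7=0)
  nb ##.: next=.  (t=0,i=7, bit6=0)
  nb #.#: next=.  (t=0,i=8, bit5=0)
  nb #..: next=.  (t=0,i=11, bit4=0)
  nb .##: next=#  (t=0,i=4, bit3=1)
  nb .#.: next=.  (t=0,i=13, bit2=0)
  nb ..#: next=#  (t=0,i=3, bit1=1)
  nb ...: next=#  (t=0,i=0, bit0=1)
  bits 00001011 = 11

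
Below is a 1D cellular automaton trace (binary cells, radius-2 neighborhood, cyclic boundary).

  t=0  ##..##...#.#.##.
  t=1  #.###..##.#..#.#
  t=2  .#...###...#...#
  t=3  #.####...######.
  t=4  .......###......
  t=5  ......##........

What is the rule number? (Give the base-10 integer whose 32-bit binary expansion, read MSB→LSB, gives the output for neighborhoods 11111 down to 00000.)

172623836

  [31] ##### => .  t=3,i=11
  [30] ####. => .  t=3,i=4
  [29] ###.# => .  t=3,i=14
  [28] ###.. => .  t=1,i=4
  [27] ##.## => #  t=0,i=15
  [26] ##.#. => .  t=1,i=9
  [25] ##..# => #  t=0,i=2
  [24] ##... => .  t=0,i=6
  [23] #.### => .  t=1,i=2
  [22] #.##. => #  t=0,i=0
  [21] #.#.# => .  t=0,i=11
  [20] #.#.. => .  t=1,i=10
  [19] #..## => #  t=0,i=3
  [18] #..#. => .  t=1,i=12
  [17] #...# => #  t=0,i=7
  [16] #.... => .  t=4,i=11
  [15] .#### => .  t=3,i=3
  [14] .###. => .  t=1,i=3
  [13] .##.# => .  t=0,i=14
  [12] .##.. => .  t=0,i=1
  [11] .#.## => .  t=0,i=12
  [10] .#.#. => #  t=0,i=10
  [9] .#..# => #  t=1,i=11
  [8] .#... => #  t=2,i=2
  [7] ..### => #  t=2,i=5
  [6] ..##. => #  t=0,i=4
  [5] ..#.# => .  t=0,i=9
  [4] ..#.. => #  t=2,i=11
  [3] ...## => #  t=2,i=4
  [2] ...#. => #  t=0,i=8
  [1] ....# => .  t=4,i=5
  [0] ..... => .  t=4,i=0
  bits 00001010010010100000011111011100 = 172623836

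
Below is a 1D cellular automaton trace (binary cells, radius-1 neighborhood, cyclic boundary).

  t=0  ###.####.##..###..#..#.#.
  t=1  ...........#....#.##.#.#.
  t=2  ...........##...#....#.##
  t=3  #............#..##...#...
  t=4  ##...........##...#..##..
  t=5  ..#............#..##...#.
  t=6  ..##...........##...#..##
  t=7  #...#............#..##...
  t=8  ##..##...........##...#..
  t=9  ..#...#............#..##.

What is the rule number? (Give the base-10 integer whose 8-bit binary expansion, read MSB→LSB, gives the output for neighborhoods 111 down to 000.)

  nb ###: next=.  (t=0,i=1, bit7=0)
  nb ##.: next=.  (t=0,i=2, bit6=0)
  nb #.#: next=.  (t=0,i=3, bit5=0)
  nb #..: next=#  (t=0,i=11, bit4=1)
  nb .##: next=.  (t=0,i=0, bit3=0)
  nb .#.: next=#  (t=0,i=18, bit2=1)
  nb ..#: next=.  (t=0,i=12, bit1=0)
  nb ...: next=.  (t=1,i=0, bit0=0)
  bits 00010100 = 20

20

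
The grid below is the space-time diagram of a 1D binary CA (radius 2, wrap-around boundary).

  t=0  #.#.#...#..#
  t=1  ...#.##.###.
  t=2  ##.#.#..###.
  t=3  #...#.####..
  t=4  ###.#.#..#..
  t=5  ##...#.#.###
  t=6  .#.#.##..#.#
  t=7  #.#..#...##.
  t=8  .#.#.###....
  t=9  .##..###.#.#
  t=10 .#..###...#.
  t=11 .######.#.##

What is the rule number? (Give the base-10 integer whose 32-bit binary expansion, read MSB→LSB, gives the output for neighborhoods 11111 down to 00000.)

2429241266

  [31] ##### => #  t=5,i=11
  [30] ####. => .  t=3,i=8
  [29] ###.# => .  t=2,i=10
  [28] ###.. => #  t=1,i=10
  [27] ##.## => .  t=1,i=7
  [26] ##.#. => .  t=0,i=1
  [25] ##..# => .  t=3,i=10
  [24] ##... => .  t=1,i=11
  [23] #.### => #  t=1,i=8
  [22] #.##. => #  t=1,i=5
  [21] #.#.# => .  t=0,i=2
  [20] #.#.. => .  t=0,i=4
  [19] #..## => #  t=0,i=10
  [18] #..#. => .  t=3,i=11
  [17] #...# => #  t=0,i=6
  [16] #.... => #  t=1,i=0
  [15] .#### => .  t=3,i=7
  [14] .###. => #  t=1,i=9
  [13] .##.# => .  t=0,i=0
  [12] .##.. => .  t=6,i=6
  [11] .#.## => .  t=1,i=4
  [10] .#.#. => #  t=0,i=3
  [9] .#..# => #  t=0,i=9
  [8] .#... => #  t=0,i=5
  [7] ..### => #  t=2,i=8
  [6] ..##. => .  t=0,i=11
  [5] ..#.# => #  t=1,i=3
  [4] ..#.. => #  t=0,i=8
  [3] ...## => .  t=7,i=8
  [2] ...#. => .  t=0,i=7
  [1] ....# => #  t=1,i=1
  [0] ..... => .  t=8,i=10
  bits 10010000110010110100011110110010 = 2429241266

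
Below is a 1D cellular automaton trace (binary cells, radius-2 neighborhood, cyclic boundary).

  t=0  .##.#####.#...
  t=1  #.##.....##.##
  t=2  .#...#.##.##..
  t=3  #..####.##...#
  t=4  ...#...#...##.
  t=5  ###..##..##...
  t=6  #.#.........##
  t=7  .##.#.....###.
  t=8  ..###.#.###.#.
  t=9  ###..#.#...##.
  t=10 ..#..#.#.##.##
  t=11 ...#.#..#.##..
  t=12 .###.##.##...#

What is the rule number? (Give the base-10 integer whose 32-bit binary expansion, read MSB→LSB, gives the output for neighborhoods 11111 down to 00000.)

471018158

  #####|.  b31=0 t=0,i=6
  ####.|.  b30=0 t=0,i=7
  ###.#|.  b29=0 t=0,i=8
  ###..|#  b28=1 t=5,i=2
  ##.##|#  b27=1 t=0,i=3
  ##.#.|#  b26=1 t=0,i=9
  ##..#|.  b25=0 t=3,i=1
  ##...|.  b24=0 t=1,i=4
  #.###|.  b23=0 t=0,i=4
  #.##.|.  b22=0 t=1,i=2
  #.#.#|.  b21=0 t=8,i=6
  #.#..|#  b20=1 t=0,i=10
  #..##|.  b19=0 t=3,i=2
  #..#.|.  b18=0 t=9,i=4
  #...#|#  b17=1 t=2,i=3
  #....|#  b16=1 t=0,i=12
  .####|.  b15=0 t=0,i=5
  .###.|.  b14=0 t=1,i=13
  .##.#|#  b13=1 t=0,i=2
  .##..|.  b12=0 t=1,i=3
  .#.##|#  b11=1 t=2,i=6
  .#.#.|.  b10=0 t=9,i=6
  .#..#|#  b9=1 t=10,i=3
  .#...|.  b8=0 t=0,i=11
  ..###|#  b7=1 t=3,i=3
  ..##.|.  b6=0 t=0,i=1
  ..#.#|#  b5=1 t=2,i=5
  ..#..|.  b4=0 t=2,i=1
  ...##|#  b3=1 t=0,i=0
  ...#.|#  b2=1 t=2,i=0
  ....#|#  b1=1 t=0,i=13
  .....|.  b0=0 t=1,i=6
  bits 00011100000100110010101010101110 = 471018158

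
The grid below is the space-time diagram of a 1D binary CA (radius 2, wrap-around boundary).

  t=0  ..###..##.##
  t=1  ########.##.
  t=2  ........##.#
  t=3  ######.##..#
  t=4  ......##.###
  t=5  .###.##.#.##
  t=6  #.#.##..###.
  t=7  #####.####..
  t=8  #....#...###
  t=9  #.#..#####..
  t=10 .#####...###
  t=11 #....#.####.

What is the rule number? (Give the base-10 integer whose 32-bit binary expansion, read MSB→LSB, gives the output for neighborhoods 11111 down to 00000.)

  #####|.  b31=0 t=1,i=2
  ####.|.  b30=0 t=1,i=6
  ###.#|.  b29=0 t=1,i=7
  ###..|#  b28=1 t=0,i=4
  ##.##|#  b27=1 t=0,i=9
  ##.#.|.  b26=0 t=2,i=10
  ##..#|#  b25=1 t=0,i=0
  ##...|.  b24=0 t=4,i=0
  #.###|.  b23=0 t=1,i=0
  #.##.|#  b22=1 t=0,i=10
  #.#.#|#  b21=1 t=5,i=8
  #.#..|#  b20=1 t=2,i=11
  #..##|#  b19=1 t=0,i=1
  #..#.|#  b18=1 t=9,i=11
  #...#|#  b17=1 t=8,i=7
  #....|#  b16=1 t=2,i=1
  .####|.  b15=0 t=1,i=1
  .###.|#  b14=1 t=0,i=3
  .##.#|.  b13=0 t=0,i=8
  .##..|.  b12=0 t=0,i=11
  .#.##|#  b11=1 t=5,i=9
  .#.#.|#  b10=1 t=6,i=1
  .#..#|#  b9=1 t=9,i=3
  .#...|#  b8=1 t=2,i=0
  ..###|#  b7=1 t=0,i=2
  ..##.|#  b6=1 t=0,i=7
  ..#.#|.  b5=0 t=9,i=0
  ..#..|#  b4=1 t=8,i=5
  ...##|#  b3=1 t=2,i=7
  ...#.|.  b2=0 t=8,i=4
  ....#|.  b1=0 t=2,i=6
  .....|#  b0=1 t=2,i=2
  bits 00011010011111110100111111011001 = 444551129

444551129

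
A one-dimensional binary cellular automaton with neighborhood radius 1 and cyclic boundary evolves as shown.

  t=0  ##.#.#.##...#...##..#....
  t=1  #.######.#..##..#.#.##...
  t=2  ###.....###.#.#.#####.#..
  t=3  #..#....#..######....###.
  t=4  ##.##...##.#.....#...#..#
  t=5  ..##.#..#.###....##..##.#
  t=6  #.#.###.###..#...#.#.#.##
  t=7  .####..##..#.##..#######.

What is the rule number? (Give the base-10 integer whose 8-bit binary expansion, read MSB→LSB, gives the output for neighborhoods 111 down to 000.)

  ### -> .   bit 7 = 0  t=1,i=3
  ##. -> .   bit 6 = 0  t=0,i=1
  #.# -> #   bit 5 = 1  t=0,i=2
  #.. -> #   bit 4 = 1  t=0,i=9
  .## -> #   bit 3 = 1  t=0,i=0
  .#. -> #   bit 2 = 1  t=0,i=3
  ..# -> .   bit 1 = 0  t=0,i=11
  ... -> .   bit 0 = 0  t=0,i=10
  bits 00111100 = 60

60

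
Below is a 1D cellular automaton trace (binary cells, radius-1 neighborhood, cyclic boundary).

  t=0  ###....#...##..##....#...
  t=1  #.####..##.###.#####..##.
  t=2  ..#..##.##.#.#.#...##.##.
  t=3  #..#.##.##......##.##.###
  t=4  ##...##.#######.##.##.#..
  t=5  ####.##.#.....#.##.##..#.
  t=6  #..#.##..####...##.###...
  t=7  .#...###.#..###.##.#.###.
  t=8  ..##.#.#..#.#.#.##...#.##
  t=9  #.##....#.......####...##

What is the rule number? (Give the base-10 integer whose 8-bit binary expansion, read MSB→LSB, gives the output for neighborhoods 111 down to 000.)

89

  [7] ### => .  t=0,i=1
  [6] ##. => #  t=0,i=2
  [5] #.# => .  t=1,i=1
  [4] #.. => #  t=0,i=3
  [3] .## => #  t=0,i=0
  [2] .#. => .  t=0,i=7
  [1] ..# => .  t=0,i=6
  [0] ... => #  t=0,i=4
  bits 01011001 = 89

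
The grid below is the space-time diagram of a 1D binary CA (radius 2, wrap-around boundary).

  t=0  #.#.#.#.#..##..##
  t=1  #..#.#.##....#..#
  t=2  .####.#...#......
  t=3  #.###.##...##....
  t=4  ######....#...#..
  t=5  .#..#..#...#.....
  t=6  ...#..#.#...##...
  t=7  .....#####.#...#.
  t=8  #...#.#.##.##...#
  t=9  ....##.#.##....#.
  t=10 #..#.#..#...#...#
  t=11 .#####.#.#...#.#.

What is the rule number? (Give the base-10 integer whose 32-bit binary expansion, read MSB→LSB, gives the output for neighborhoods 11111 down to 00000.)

1788210472

  ##### -> .   bit 31 = 0  t=4,i=2
  ####. -> #   bit 30 = 1  t=2,i=3
  ###.# -> #   bit 29 = 1  t=0,i=0
  ###.. -> .   bit 28 = 0  t=4,i=5
  ##.## -> #   bit 27 = 1  t=3,i=5
  ##.#. -> .   bit 26 = 0  t=0,i=1
  ##..# -> #   bit 25 = 1  t=0,i=13
  ##... -> .   bit 24 = 0  t=1,i=9
  #.### -> #   bit 23 = 1  t=3,i=2
  #.##. -> .   bit 22 = 0  t=1,i=7
  #.#.# -> .   bit 21 = 0  t=0,i=2
  #.#.. -> #   bit 20 = 1  t=0,i=8
  #..## -> .   bit 19 = 0  t=0,i=10
  #..#. -> #   bit 18 = 1  t=1,i=2
  #...# -> .   bit 17 = 0  t=2,i=8
  #.... -> #   bit 16 = 1  t=1,i=10
  .#### -> #   bit 15 = 1  t=2,i=2
  .###. -> #   bit 14 = 1  t=0,i=16
  .##.# -> #   bit 13 = 1  t=8,i=9
  .##.. -> .   bit 12 = 0  t=0,i=12
  .#.## -> #   bit 11 = 1  t=1,i=6
  .#.#. -> #   bit 10 = 1  t=0,i=3
  .#..# -> .   bit 9 = 0  t=0,i=9
  .#... -> #   bit 8 = 1  t=2,i=7
  ..### -> .   bit 7 = 0  t=0,i=15
  ..##. -> .   bit 6 = 0  t=0,i=11
  ..#.# -> #   bit 5 = 1  t=1,i=3
  ..#.. -> .   bit 4 = 0  t=1,i=13
  ...## -> #   bit 3 = 1  t=2,i=0
  ...#. -> .   bit 2 = 0  t=1,i=12
  ....# -> .   bit 1 = 0  t=1,i=11
  ..... -> .   bit 0 = 0  t=2,i=13
  bits 01101010100101011110110100101000 = 1788210472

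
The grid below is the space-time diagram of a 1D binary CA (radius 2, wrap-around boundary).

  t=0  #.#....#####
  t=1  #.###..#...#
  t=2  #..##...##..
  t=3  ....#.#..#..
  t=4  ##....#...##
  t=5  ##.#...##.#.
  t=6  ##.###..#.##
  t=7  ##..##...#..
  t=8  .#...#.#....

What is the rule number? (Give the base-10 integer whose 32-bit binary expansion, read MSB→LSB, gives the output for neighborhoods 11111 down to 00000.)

  [31] ##### => .  t=0,i=9
  [30] ####. => #  t=0,i=11
  [29] ###.# => #  t=0,i=0
  [28] ###.. => #  t=1,i=4
  [27] ##.## => .  t=1,i=1
  [26] ##.#. => .  t=0,i=1
  [25] ##..# => .  t=1,i=5
  [24] ##... => .  t=2,i=5
  [23] #.### => .  t=1,i=2
  [22] #.##. => #  t=5,i=0
  [21] #.#.# => #  t=5,i=10
  [20] #.#.. => #  t=0,i=2
  [19] #..## => .  t=2,i=2
  [18] #..#. => .  t=1,i=6
  [17] #...# => #  t=1,i=9
  [16] #.... => #  t=0,i=4
  [15] .#### => .  t=0,i=8
  [14] .###. => #  t=1,i=3
  [13] .##.# => #  t=1,i=0
  [12] .##.. => #  t=2,i=4
  [11] .#.## => #  t=5,i=11
  [10] .#.#. => .  t=3,i=5
  [9] .#..# => .  t=2,i=1
  [8] .#... => #  t=0,i=3
  [7] ..### => #  t=0,i=7
  [6] ..##. => .  t=1,i=11
  [5] ..#.# => .  t=3,i=4
  [4] ..#.. => .  t=1,i=7
  [3] ...## => .  t=0,i=6
  [2] ...#. => .  t=3,i=3
  [1] ....# => .  t=0,i=5
  [0] ..... => #  t=3,i=0
  bits 01110000011100110111100110000001 = 1886615937

1886615937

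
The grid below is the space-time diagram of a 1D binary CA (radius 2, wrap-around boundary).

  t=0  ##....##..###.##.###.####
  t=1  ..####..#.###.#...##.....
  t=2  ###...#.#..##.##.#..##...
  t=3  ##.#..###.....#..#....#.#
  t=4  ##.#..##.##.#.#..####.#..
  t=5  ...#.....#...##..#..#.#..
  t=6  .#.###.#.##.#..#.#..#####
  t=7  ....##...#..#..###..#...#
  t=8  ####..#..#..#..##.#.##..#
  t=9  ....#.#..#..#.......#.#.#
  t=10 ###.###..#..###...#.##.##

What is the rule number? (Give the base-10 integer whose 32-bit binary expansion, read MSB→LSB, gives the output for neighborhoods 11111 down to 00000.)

  nb #####: next=.  (t=0,i=23, bit31=0)
  nb ####.: next=.  (t=0,i=0, bit30=0)
  nb ###.#: next=#  (t=0,i=12, bit29=1)
  nb ###..: next=.  (t=0,i=1, bit28=0)
  nb ##.##: next=.  (t=0,i=13, bit27=0)
  nb ##.#.: next=.  (t=1,i=13, bit26=0)
  nb ##..#: next=#  (t=0,i=8, bit25=1)
  nb ##...: next=#  (t=0,i=2, bit24=1)
  nb #.###: next=.  (t=0,i=17, bit23=0)
  nb #.##.: next=#  (t=0,i=14, bit22=1)
  nb #.#.#: next=.  (t=4,i=12, bit21=0)
  nb #.#..: next=#  (t=1,i=14, bit20=1)
  nb #..##: next=.  (t=0,i=9, bit19=0)
  nb #..#.: next=.  (t=1,i=7, bit18=0)
  nb #...#: next=.  (t=1,i=16, bit17=0)
  nb #....: next=#  (t=0,i=3, bit16=1)
  nb .####: next=.  (t=0,i=22, bit15=0)
  nb .###.: next=#  (t=0,i=11, bit14=1)
  nb .##.#: next=.  (t=0,i=15, bit13=0)
  nb .##..: next=.  (t=0,i=7, bit12=0)
  nb .#.##: next=.  (t=1,i=9, bit11=0)
  nb .#.#.: next=#  (t=2,i=7, bit10=1)
  nb .#..#: next=.  (t=2,i=9, bit9=0)
  nb .#...: next=#  (t=1,i=15, bit8=1)
  nb ..###: next=#  (t=0,i=10, bit7=1)
  nb ..##.: next=.  (t=0,i=6, bit6=0)
  nb ..#.#: next=#  (t=1,i=8, bit5=1)
  nb ..#..: next=#  (t=3,i=14, bit4=1)
  nb ...##: next=#  (t=0,i=5, bit3=1)
  nb ...#.: next=.  (t=2,i=5, bit2=0)
  nb ....#: next=#  (t=0,i=4, bit1=1)
  nb .....: next=.  (t=1,i=22, bit0=0)
  bits 00100011010100010100010110111010 = 592528826

592528826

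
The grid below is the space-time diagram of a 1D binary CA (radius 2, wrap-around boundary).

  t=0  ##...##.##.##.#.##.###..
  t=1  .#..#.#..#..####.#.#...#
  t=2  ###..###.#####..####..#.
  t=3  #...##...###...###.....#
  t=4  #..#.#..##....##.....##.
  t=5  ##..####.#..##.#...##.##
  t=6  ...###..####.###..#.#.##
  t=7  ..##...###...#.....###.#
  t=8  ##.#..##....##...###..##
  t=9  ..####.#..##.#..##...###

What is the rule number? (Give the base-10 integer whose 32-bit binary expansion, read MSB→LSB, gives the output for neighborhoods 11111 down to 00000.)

2226699934

  nb #####: next=#  (t=2,i=11, bit31=1)
  nb ####.: next=.  (t=1,i=14, bit30=0)
  nb ###.#: next=.  (t=1,i=15, bit29=0)
  nb ###..: next=.  (t=0,i=21, bit28=0)
  nb ##.##: next=.  (t=0,i=7, bit27=0)
  nb ##.#.: next=#  (t=0,i=13, bit26=1)
  nb ##..#: next=.  (t=0,i=22, bit25=0)
  nb ##...: next=.  (t=0,i=2, bit24=0)
  nb #.###: next=#  (t=0,i=19, bit23=1)
  nb #.##.: next=.  (t=0,i=8, bit22=0)
  nb #.#.#: next=#  (t=0,i=14, bit21=1)
  nb #.#..: next=#  (t=1,i=1, bit20=1)
  nb #..##: next=#  (t=0,i=23, bit19=1)
  nb #..#.: next=.  (t=1,i=3, bit18=0)
  nb #...#: next=.  (t=0,i=3, bit17=0)
  nb #....: next=.  (t=3,i=19, bit16=0)
  nb .####: next=#  (t=1,i=13, bit15=1)
  nb .###.: next=.  (t=0,i=20, bit14=0)
  nb .##.#: next=#  (t=0,i=6, bit13=1)
  nb .##..: next=#  (t=0,i=1, bit12=1)
  nb .#.##: next=#  (t=0,i=15, bit11=1)
  nb .#.#.: next=#  (t=1,i=0, bit10=1)
  nb .#..#: next=#  (t=1,i=2, bit9=1)
  nb .#...: next=.  (t=1,i=20, bit8=0)
  nb ..###: next=#  (t=1,i=12, bit7=1)
  nb ..##.: next=.  (t=0,i=0, bit6=0)
  nb ..#.#: next=.  (t=1,i=4, bit5=0)
  nb ..#..: next=#  (t=1,i=9, bit4=1)
  nb ...##: next=#  (t=0,i=4, bit3=1)
  nb ...#.: next=#  (t=1,i=22, bit2=1)
  nb ....#: next=#  (t=3,i=21, bit1=1)
  nb .....: next=.  (t=3,i=20, bit0=0)
  bits 10000100101110001011111010011110 = 2226699934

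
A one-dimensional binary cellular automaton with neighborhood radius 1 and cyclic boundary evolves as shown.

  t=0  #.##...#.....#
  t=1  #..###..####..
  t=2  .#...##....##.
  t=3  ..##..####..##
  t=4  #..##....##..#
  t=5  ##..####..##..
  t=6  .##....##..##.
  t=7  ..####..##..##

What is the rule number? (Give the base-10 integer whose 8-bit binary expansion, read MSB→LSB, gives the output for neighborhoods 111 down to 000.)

  ###|.  b7=0 t=1,i=4
  ##.|#  b6=1 t=0,i=0
  #.#|.  b5=0 t=0,i=1
  #..|#  b4=1 t=0,i=4
  .##|.  b3=0 t=0,i=2
  .#.|.  b2=0 t=0,i=7
  ..#|.  b1=0 t=0,i=6
  ...|#  b0=1 t=0,i=5
  bits 01010001 = 81

81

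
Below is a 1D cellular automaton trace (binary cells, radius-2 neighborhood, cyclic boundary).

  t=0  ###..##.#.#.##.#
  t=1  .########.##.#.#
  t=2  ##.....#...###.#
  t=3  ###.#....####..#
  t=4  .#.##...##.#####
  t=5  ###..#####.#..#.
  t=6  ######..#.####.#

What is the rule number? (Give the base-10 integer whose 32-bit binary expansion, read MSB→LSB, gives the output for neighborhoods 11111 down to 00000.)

1472096969

  nb #####: next=.  (t=1,i=3, bit31=0)
  nb ####.: next=#  (t=0,i=1, bit30=1)
  nb ###.#: next=.  (t=1,i=8, bit29=0)
  nb ###..: next=#  (t=0,i=2, bit28=1)
  nb ##.##: next=.  (t=0,i=14, bit27=0)
  nb ##.#.: next=#  (t=0,i=7, bit26=1)
  nb ##..#: next=#  (t=0,i=3, bit25=1)
  nb ##...: next=#  (t=2,i=2, bit24=1)
  nb #.###: next=#  (t=0,i=15, bit23=1)
  nb #.##.: next=.  (t=0,i=12, bit22=0)
  nb #.#.#: next=#  (t=0,i=8, bit21=1)
  nb #.#..: next=#  (t=3,i=4, bit20=1)
  nb #..##: next=#  (t=0,i=4, bit19=1)
  nb #..#.: next=#  (t=5,i=13, bit18=1)
  nb #...#: next=#  (t=2,i=9, bit17=1)
  nb #....: next=.  (t=2,i=3, bit16=0)
  nb .####: next=.  (t=0,i=0, bit15=0)
  nb .###.: next=#  (t=2,i=0, bit14=1)
  nb .##.#: next=#  (t=0,i=6, bit13=1)
  nb .##..: next=.  (t=4,i=4, bit12=0)
  nb .#.##: next=#  (t=0,i=11, bit11=1)
  nb .#.#.: next=.  (t=0,i=9, bit10=0)
  nb .#..#: next=#  (t=5,i=12, bit9=1)
  nb .#...: next=.  (t=2,i=8, bit8=0)
  nb ..###: next=#  (t=2,i=11, bit7=1)
  nb ..##.: next=#  (t=0,i=5, bit6=1)
  nb ..#.#: next=.  (t=5,i=14, bit5=0)
  nb ..#..: next=.  (t=2,i=7, bit4=0)
  nb ...##: next=#  (t=2,i=10, bit3=1)
  nb ...#.: next=.  (t=2,i=6, bit2=0)
  nb ....#: next=.  (t=2,i=5, bit1=0)
  nb .....: next=#  (t=2,i=4, bit0=1)
  bits 01010111101111100110101011001001 = 1472096969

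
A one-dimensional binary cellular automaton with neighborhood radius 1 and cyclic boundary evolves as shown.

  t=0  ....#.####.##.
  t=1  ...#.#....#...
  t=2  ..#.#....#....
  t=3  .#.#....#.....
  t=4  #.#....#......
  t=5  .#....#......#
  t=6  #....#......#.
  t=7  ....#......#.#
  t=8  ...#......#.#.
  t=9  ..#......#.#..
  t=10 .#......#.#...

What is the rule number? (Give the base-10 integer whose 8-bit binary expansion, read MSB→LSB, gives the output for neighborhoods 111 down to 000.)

34

  ###|.  b7=0 t=0,i=7
  ##.|.  b6=0 t=0,i=9
  #.#|#  b5=1 t=0,i=5
  #..|.  b4=0 t=0,i=13
  .##|.  b3=0 t=0,i=6
  .#.|.  b2=0 t=0,i=4
  ..#|#  b1=1 t=0,i=3
  ...|.  b0=0 t=0,i=0
  bits 00100010 = 34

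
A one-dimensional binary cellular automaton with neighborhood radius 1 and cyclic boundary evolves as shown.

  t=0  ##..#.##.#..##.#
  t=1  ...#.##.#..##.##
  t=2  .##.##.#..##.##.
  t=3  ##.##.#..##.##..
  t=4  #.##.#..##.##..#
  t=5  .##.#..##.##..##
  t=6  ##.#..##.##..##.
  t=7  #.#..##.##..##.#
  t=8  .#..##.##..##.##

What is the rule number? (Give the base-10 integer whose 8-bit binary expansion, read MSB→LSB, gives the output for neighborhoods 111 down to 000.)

  [7] ### => .  t=0,i=0
  [6] ##. => .  t=0,i=1
  [5] #.# => #  t=0,i=5
  [4] #.. => .  t=0,i=2
  [3] .## => #  t=0,i=6
  [2] .#. => .  t=0,i=4
  [1] ..# => #  t=0,i=3
  [0] ... => #  t=1,i=1
  bits 00101011 = 43

43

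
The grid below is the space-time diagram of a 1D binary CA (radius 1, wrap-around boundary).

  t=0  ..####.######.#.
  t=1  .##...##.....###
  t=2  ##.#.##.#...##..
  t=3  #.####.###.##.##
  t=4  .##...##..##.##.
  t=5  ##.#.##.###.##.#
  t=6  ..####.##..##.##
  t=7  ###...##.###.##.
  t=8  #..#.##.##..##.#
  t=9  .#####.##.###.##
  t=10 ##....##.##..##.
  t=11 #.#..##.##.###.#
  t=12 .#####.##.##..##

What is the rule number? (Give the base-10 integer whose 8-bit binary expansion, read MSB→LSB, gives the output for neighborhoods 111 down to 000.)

62

  ### -> .   bit 7 = 0  t=0,i=3
  ##. -> .   bit 6 = 0  t=0,i=5
  #.# -> #   bit 5 = 1  t=0,i=6
  #.. -> #   bit 4 = 1  t=0,i=15
  .## -> #   bit 3 = 1  t=0,i=2
  .#. -> #   bit 2 = 1  t=0,i=14
  ..# -> #   bit 1 = 1  t=0,i=1
  ... -> .   bit 0 = 0  t=0,i=0
  bits 00111110 = 62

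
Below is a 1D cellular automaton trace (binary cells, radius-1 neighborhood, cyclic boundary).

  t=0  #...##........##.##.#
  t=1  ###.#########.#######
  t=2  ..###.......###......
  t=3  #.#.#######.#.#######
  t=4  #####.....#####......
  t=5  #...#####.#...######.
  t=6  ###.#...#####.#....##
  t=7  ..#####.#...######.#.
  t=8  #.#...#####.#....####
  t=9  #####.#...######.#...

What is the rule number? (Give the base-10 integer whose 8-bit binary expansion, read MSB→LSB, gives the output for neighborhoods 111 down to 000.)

125

  ### -> .   bit 7 = 0  t=1,i=0
  ##. -> #   bit 6 = 1  t=0,i=0
  #.# -> #   bit 5 = 1  t=0,i=16
  #.. -> #   bit 4 = 1  t=0,i=1
  .## -> #   bit 3 = 1  t=0,i=4
  .#. -> #   bit 2 = 1  t=3,i=2
  ..# -> .   bit 1 = 0  t=0,i=3
  ... -> #   bit 0 = 1  t=0,i=2
  bits 01111101 = 125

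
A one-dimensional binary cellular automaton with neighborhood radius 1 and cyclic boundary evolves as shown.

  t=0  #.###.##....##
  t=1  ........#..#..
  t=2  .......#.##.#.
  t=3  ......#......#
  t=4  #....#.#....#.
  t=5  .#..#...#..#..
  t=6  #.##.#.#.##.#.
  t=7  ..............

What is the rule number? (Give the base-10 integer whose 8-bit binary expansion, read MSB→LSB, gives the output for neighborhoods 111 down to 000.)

  ### -> .   bit 7 = 0  t=0,i=3
  ##. -> .   bit 6 = 0  t=0,i=0
  #.# -> .   bit 5 = 0  t=0,i=1
  #.. -> #   bit 4 = 1  t=0,i=8
  .## -> .   bit 3 = 0  t=0,i=2
  .#. -> .   bit 2 = 0  t=1,i=8
  ..# -> #   bit 1 = 1  t=0,i=11
  ... -> .   bit 0 = 0  t=0,i=9
  bits 00010010 = 18

18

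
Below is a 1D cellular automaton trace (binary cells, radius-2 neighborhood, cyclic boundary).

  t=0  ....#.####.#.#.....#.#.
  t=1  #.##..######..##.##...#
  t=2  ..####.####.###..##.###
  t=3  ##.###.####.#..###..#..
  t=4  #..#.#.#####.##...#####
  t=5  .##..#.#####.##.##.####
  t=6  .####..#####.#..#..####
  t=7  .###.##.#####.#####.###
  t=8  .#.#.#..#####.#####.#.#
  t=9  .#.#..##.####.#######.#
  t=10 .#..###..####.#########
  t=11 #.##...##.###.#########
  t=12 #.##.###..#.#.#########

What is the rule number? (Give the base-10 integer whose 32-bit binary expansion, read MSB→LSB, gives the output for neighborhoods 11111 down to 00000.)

  #####|#  b31=1 t=1,i=8
  ####.|#  b30=1 t=0,i=8
  ###.#|#  b29=1 t=0,i=9
  ###..|.  b28=0 t=1,i=11
  ##.##|.  b27=0 t=1,i=1
  ##.#.|#  b26=1 t=0,i=10
  ##..#|#  b25=1 t=1,i=4
  ##...|.  b24=0 t=1,i=19
  #.###|#  b23=1 t=0,i=6
  #.##.|#  b22=1 t=1,i=2
  #.#.#|#  b21=1 t=0,i=11
  #.#..|.  b20=0 t=0,i=13
  #..##|#  b19=1 t=1,i=5
  #..#.|#  b18=1 t=3,i=19
  #...#|#  b17=1 t=1,i=20
  #....|#  b16=1 t=0,i=0
  .####|#  b15=1 t=0,i=7
  .###.|.  b14=0 t=2,i=13
  .##.#|.  b13=0 t=1,i=0
  .##..|#  b12=1 t=1,i=3
  .#.##|.  b11=0 t=0,i=5
  .#.#.|.  b10=0 t=0,i=12
  .#..#|#  b9=1 t=3,i=13
  .#...|#  b8=1 t=0,i=14
  ..###|.  b7=0 t=1,i=6
  ..##.|#  b6=1 t=1,i=14
  ..#.#|.  b5=0 t=0,i=4
  ..#..|#  b4=1 t=3,i=20
  ...##|#  b3=1 t=1,i=21
  ...#.|#  b2=1 t=0,i=3
  ....#|#  b1=1 t=0,i=2
  .....|.  b0=0 t=0,i=1
  bits 11100110111011111001001101011110 = 3874460510

3874460510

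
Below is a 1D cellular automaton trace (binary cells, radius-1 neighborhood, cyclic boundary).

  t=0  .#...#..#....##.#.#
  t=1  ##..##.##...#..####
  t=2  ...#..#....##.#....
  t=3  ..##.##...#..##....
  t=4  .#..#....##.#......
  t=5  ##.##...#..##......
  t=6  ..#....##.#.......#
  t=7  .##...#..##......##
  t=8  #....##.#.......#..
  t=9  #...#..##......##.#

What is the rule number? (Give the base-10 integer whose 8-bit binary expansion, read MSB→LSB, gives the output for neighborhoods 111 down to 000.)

38

  ### -> .   bit 7 = 0  t=1,i=0
  ##. -> .   bit 6 = 0  t=0,i=14
  #.# -> #   bit 5 = 1  t=0,i=0
  #.. -> .   bit 4 = 0  t=0,i=2
  .## -> .   bit 3 = 0  t=0,i=13
  .#. -> #   bit 2 = 1  t=0,i=1
  ..# -> #   bit 1 = 1  t=0,i=4
  ... -> .   bit 0 = 0  t=0,i=3
  bits 00100110 = 38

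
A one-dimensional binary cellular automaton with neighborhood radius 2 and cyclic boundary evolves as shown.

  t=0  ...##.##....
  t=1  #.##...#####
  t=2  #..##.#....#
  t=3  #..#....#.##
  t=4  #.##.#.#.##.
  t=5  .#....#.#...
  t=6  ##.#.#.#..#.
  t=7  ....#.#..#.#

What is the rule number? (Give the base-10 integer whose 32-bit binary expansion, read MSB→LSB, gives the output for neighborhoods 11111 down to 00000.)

1904548957

  [31] ##### => .  t=1,i=9
  [30] ####. => #  t=1,i=11
  [29] ###.# => #  t=1,i=0
  [28] ###.. => #  t=3,i=0
  [27] ##.## => .  t=0,i=5
  [26] ##.#. => .  t=2,i=5
  [25] ##..# => .  t=2,i=1
  [24] ##... => #  t=0,i=8
  [23] #.### => #  t=3,i=10
  [22] #.##. => .  t=0,i=6
  [21] #.#.# => .  t=4,i=0
  [20] #.#.. => .  t=2,i=6
  [19] #..## => .  t=2,i=2
  [18] #..#. => #  t=3,i=2
  [17] #...# => .  t=1,i=5
  [16] #.... => #  t=0,i=9
  [15] .#### => .  t=1,i=8
  [14] .###. => .  t=3,i=11
  [13] .##.# => .  t=0,i=4
  [12] .##.. => #  t=0,i=7
  [11] .#.## => #  t=3,i=9
  [10] .#.#. => #  t=4,i=6
  [9] .#..# => .  t=6,i=8
  [8] .#... => .  t=2,i=7
  [7] ..### => .  t=1,i=7
  [6] ..##. => #  t=0,i=3
  [5] ..#.# => .  t=3,i=8
  [4] ..#.. => #  t=3,i=3
  [3] ...## => #  t=0,i=2
  [2] ...#. => #  t=3,i=7
  [1] ....# => .  t=0,i=1
  [0] ..... => #  t=0,i=0
  bits 01110001100001010001110001011101 = 1904548957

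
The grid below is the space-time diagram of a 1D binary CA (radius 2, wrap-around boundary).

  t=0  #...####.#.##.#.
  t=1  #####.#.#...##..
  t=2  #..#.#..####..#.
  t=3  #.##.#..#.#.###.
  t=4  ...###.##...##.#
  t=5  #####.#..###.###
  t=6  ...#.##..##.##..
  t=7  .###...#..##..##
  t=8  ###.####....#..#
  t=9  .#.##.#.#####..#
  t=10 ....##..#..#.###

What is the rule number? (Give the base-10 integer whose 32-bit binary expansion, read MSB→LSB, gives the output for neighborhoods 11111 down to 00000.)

1335321022

  [31] ##### => .  t=1,i=2
  [30] ####. => #  t=0,i=6
  [29] ###.# => .  t=0,i=7
  [28] ###.. => .  t=2,i=11
  [27] ##.## => #  t=4,i=6
  [26] ##.#. => #  t=0,i=8
  [25] ##..# => #  t=1,i=14
  [24] ##... => #  t=4,i=9
  [23] #.### => #  t=3,i=12
  [22] #.##. => .  t=0,i=11
  [21] #.#.# => .  t=0,i=9
  [20] #.#.. => #  t=0,i=0
  [19] #..## => .  t=1,i=15
  [18] #..#. => #  t=2,i=2
  [17] #...# => #  t=0,i=2
  [16] #.... => #  t=6,i=15
  [15] .#### => .  t=0,i=5
  [14] .###. => #  t=3,i=13
  [13] .##.# => #  t=0,i=12
  [12] .##.. => .  t=1,i=13
  [11] .#.## => .  t=0,i=10
  [10] .#.#. => .  t=0,i=15
  [9] .#..# => .  t=2,i=1
  [8] .#... => #  t=0,i=1
  [7] ..### => #  t=0,i=4
  [6] ..##. => .  t=1,i=12
  [5] ..#.# => #  t=2,i=3
  [4] ..#.. => #  t=7,i=7
  [3] ...## => #  t=0,i=3
  [2] ...#. => #  t=6,i=2
  [1] ....# => #  t=6,i=1
  [0] ..... => .  t=6,i=0
  bits 01001111100101110110000110111110 = 1335321022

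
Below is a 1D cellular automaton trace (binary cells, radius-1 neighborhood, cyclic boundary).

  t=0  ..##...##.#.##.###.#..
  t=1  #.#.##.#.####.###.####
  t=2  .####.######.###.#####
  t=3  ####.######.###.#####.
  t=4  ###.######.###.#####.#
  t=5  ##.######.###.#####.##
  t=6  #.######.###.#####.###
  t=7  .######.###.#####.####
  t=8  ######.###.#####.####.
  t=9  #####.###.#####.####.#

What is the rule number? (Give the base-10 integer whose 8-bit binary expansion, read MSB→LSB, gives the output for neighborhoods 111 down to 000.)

  ### -> #   bit 7 = 1  t=0,i=16
  ##. -> .   bit 6 = 0  t=0,i=3
  #.# -> #   bit 5 = 1  t=0,i=9
  #.. -> #   bit 4 = 1  t=0,i=4
  .## -> #   bit 3 = 1  t=0,i=2
  .#. -> #   bit 2 = 1  t=0,i=10
  ..# -> .   bit 1 = 0  t=0,i=1
  ... -> #   bit 0 = 1  t=0,i=0
  bits 10111101 = 189

189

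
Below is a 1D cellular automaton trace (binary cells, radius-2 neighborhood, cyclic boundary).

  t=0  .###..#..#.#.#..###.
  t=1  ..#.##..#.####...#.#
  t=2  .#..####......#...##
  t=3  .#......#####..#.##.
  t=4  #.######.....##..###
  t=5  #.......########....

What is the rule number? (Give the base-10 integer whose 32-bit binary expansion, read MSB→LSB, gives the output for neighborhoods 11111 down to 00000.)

594892107

  #####|.  b31=0 t=3,i=10
  ####.|.  b30=0 t=1,i=12
  ###.#|#  b29=1 t=4,i=0
  ###..|.  b28=0 t=0,i=3
  ##.##|.  b27=0 t=4,i=1
  ##.#.|.  b26=0 t=2,i=0
  ##..#|#  b25=1 t=0,i=4
  ##...|#  b24=1 t=1,i=14
  #.###|.  b23=0 t=1,i=10
  #.##.|#  b22=1 t=1,i=4
  #.#.#|#  b21=1 t=0,i=11
  #.#..|#  b20=1 t=0,i=13
  #..##|.  b19=0 t=0,i=0
  #..#.|#  b18=1 t=0,i=5
  #...#|.  b17=0 t=1,i=15
  #....|#  b16=1 t=2,i=9
  .####|.  b15=0 t=1,i=11
  .###.|#  b14=1 t=0,i=2
  .##.#|.  b13=0 t=2,i=19
  .##..|#  b12=1 t=1,i=5
  .#.##|.  b11=0 t=1,i=3
  .#.#.|#  b10=1 t=0,i=10
  .#..#|.  b9=0 t=0,i=7
  .#...|#  b8=1 t=2,i=15
  ..###|.  b7=0 t=0,i=1
  ..##.|#  b6=1 t=2,i=18
  ..#.#|.  b5=0 t=0,i=9
  ..#..|.  b4=0 t=0,i=6
  ...##|#  b3=1 t=2,i=17
  ...#.|.  b2=0 t=1,i=16
  ....#|#  b1=1 t=2,i=12
  .....|#  b0=1 t=2,i=10
  bits 00100011011101010101010101001011 = 594892107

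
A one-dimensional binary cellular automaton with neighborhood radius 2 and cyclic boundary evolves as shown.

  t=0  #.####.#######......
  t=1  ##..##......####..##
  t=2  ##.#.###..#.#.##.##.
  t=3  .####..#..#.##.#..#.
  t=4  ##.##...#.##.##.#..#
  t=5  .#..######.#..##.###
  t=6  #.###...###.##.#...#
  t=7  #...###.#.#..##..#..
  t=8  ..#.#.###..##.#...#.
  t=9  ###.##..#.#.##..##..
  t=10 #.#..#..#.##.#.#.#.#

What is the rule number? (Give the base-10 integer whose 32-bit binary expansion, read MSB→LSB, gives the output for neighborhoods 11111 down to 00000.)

1965767334

  ##### -> .   bit 31 = 0  t=0,i=9
  ####. -> #   bit 30 = 1  t=0,i=4
  ###.# -> #   bit 29 = 1  t=0,i=5
  ###.. -> #   bit 28 = 1  t=0,i=13
  ##.## -> .   bit 27 = 0  t=0,i=6
  ##.#. -> #   bit 26 = 1  t=2,i=2
  ##..# -> .   bit 25 = 0  t=1,i=2
  ##... -> #   bit 24 = 1  t=0,i=14
  #.### -> .   bit 23 = 0  t=0,i=2
  #.##. -> .   bit 22 = 0  t=2,i=0
  #.#.# -> #   bit 21 = 1  t=2,i=3
  #.#.. -> .   bit 20 = 0  t=3,i=15
  #..## -> #   bit 19 = 1  t=1,i=3
  #..#. -> .   bit 18 = 0  t=2,i=9
  #...# -> #   bit 17 = 1  t=4,i=6
  #.... -> #   bit 16 = 1  t=0,i=15
  .#### -> .   bit 15 = 0  t=0,i=3
  .###. -> .   bit 14 = 0  t=2,i=6
  .##.# -> #   bit 13 = 1  t=2,i=1
  .##.. -> #   bit 12 = 1  t=1,i=5
  .#.## -> #   bit 11 = 1  t=0,i=1
  .#.#. -> .   bit 10 = 0  t=2,i=11
  .#..# -> #   bit 9 = 1  t=3,i=8
  .#... -> .   bit 8 = 0  t=6,i=16
  ..### -> #   bit 7 = 1  t=1,i=12
  ..##. -> .   bit 6 = 0  t=1,i=4
  ..#.# -> #   bit 5 = 1  t=0,i=0
  ..#.. -> .   bit 4 = 0  t=3,i=7
  ...## -> .   bit 3 = 0  t=1,i=11
  ...#. -> #   bit 2 = 1  t=0,i=19
  ....# -> #   bit 1 = 1  t=0,i=18
  ..... -> .   bit 0 = 0  t=0,i=16
  bits 01110101001010110011101010100110 = 1965767334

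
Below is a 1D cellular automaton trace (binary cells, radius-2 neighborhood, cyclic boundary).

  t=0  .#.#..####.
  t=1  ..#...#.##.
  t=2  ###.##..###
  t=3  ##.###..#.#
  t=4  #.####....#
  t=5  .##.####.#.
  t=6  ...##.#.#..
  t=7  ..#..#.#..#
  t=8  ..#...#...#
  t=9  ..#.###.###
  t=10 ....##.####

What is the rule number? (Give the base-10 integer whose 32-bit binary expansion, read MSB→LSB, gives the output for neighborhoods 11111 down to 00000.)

3720565916

  #####|#  b31=1 t=2,i=0
  ####.|#  b30=1 t=0,i=8
  ###.#|.  b29=0 t=2,i=2
  ###..|#  b28=1 t=0,i=9
  ##.##|#  b27=1 t=2,i=3
  ##.#.|#  b26=1 t=5,i=8
  ##..#|.  b25=0 t=0,i=10
  ##...|#  b24=1 t=1,i=10
  #.###|#  b23=1 t=3,i=3
  #.##.|#  b22=1 t=1,i=8
  #.#.#|.  b21=0 t=6,i=6
  #.#..|.  b20=0 t=0,i=3
  #..##|.  b19=0 t=0,i=5
  #..#.|.  b18=0 t=0,i=0
  #...#|#  b17=1 t=1,i=0
  #....|#  b16=1 t=4,i=7
  .####|.  b15=0 t=0,i=7
  .###.|#  b14=1 t=3,i=0
  .##.#|.  b13=0 t=4,i=0
  .##..|#  b12=1 t=1,i=9
  .#.##|.  b11=0 t=1,i=7
  .#.#.|#  b10=1 t=0,i=2
  .#..#|.  b9=0 t=0,i=4
  .#...|.  b8=0 t=1,i=3
  ..###|#  b7=1 t=0,i=6
  ..##.|.  b6=0 t=4,i=10
  ..#.#|.  b5=0 t=0,i=1
  ..#..|#  b4=1 t=1,i=2
  ...##|#  b3=1 t=4,i=9
  ...#.|#  b2=1 t=1,i=1
  ....#|.  b1=0 t=4,i=8
  .....|.  b0=0 t=6,i=0
  bits 11011101110000110101010010011100 = 3720565916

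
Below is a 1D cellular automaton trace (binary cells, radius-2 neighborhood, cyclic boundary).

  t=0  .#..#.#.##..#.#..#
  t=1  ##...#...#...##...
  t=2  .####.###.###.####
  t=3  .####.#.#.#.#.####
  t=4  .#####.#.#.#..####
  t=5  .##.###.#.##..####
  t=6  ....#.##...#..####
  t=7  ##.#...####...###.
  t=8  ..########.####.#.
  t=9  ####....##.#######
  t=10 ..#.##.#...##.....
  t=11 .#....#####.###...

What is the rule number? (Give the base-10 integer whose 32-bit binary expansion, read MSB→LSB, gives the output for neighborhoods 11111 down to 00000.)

  #####|.  b31=0 t=4,i=3
  ####.|#  b30=1 t=2,i=3
  ###.#|#  b29=1 t=2,i=4
  ###..|.  b28=0 t=6,i=17
  ##.##|.  b27=0 t=2,i=0
  ##.#.|#  b26=1 t=3,i=5
  ##..#|.  b25=0 t=0,i=10
  ##...|#  b24=1 t=1,i=2
  #.###|#  b23=1 t=2,i=1
  #.##.|.  b22=0 t=0,i=8
  #.#.#|.  b21=0 t=0,i=6
  #.#..|#  b20=1 t=0,i=1
  #..##|.  b19=0 t=4,i=13
  #..#.|.  b18=0 t=0,i=3
  #...#|#  b17=1 t=1,i=3
  #....|#  b16=1 t=6,i=1
  .####|#  b15=1 t=2,i=2
  .###.|.  b14=0 t=2,i=7
  .##.#|.  b13=0 t=5,i=2
  .##..|#  b12=1 t=0,i=9
  .#.##|.  b11=0 t=0,i=7
  .#.#.|#  b10=1 t=0,i=0
  .#..#|.  b9=0 t=0,i=2
  .#...|#  b8=1 t=1,i=6
  ..###|#  b7=1 t=4,i=14
  ..##.|.  b6=0 t=1,i=0
  ..#.#|.  b5=0 t=0,i=4
  ..#..|.  b4=0 t=1,i=5
  ...##|#  b3=1 t=1,i=12
  ...#.|#  b2=1 t=1,i=4
  ....#|.  b1=0 t=6,i=2
  .....|.  b0=0 t=10,i=15
  bits 01100101100100111001010110001100 = 1704170892

1704170892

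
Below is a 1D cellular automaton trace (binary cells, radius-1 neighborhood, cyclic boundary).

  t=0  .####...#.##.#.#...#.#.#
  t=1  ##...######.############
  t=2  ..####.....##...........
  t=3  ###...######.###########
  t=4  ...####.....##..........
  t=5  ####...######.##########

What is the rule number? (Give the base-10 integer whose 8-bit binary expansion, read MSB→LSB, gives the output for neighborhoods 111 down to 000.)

63

  [7] ### => .  t=0,i=2
  [6] ##. => .  t=0,i=4
  [5] #.# => #  t=0,i=0
  [4] #.. => #  t=0,i=5
  [3] .## => #  t=0,i=1
  [2] .#. => #  t=0,i=8
  [1] ..# => #  t=0,i=7
  [0] ... => #  t=0,i=6
  bits 00111111 = 63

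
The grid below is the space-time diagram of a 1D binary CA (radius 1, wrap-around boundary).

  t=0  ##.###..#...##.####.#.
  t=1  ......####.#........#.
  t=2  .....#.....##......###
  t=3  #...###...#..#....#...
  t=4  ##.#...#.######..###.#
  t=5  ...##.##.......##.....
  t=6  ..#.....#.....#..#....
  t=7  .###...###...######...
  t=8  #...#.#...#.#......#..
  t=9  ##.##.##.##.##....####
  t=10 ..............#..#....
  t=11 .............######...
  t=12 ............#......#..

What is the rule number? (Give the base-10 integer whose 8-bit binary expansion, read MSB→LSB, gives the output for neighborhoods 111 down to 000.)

  ### -> .   bit 7 = 0  t=0,i=4
  ##. -> .   bit 6 = 0  t=0,i=1
  #.# -> .   bit 5 = 0  t=0,i=2
  #.. -> #   bit 4 = 1  t=0,i=6
  .## -> .   bit 3 = 0  t=0,i=0
  .#. -> #   bit 2 = 1  t=0,i=8
  ..# -> #   bit 1 = 1  t=0,i=7
  ... -> .   bit 0 = 0  t=0,i=10
  bits 00010110 = 22

22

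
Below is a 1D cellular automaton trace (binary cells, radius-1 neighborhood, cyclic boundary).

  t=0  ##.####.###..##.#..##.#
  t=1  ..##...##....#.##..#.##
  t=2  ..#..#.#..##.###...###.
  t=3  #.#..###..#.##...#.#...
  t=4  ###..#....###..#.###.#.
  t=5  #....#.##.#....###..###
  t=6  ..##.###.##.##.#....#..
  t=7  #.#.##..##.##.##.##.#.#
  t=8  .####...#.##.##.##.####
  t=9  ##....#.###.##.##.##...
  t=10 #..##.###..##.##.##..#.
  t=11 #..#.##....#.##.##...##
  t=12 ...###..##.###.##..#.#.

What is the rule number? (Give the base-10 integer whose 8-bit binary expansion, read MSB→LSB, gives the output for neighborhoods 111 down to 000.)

  nb ###: next=.  (t=0,i=0, bit7=0)
  nb ##.: next=.  (t=0,i=1, bit6=0)
  nb #.#: next=#  (t=0,i=2, bit5=1)
  nb #..: next=.  (t=0,i=11, bit4=0)
  nb .##: next=#  (t=0,i=3, bit3=1)
  nb .#.: next=#  (t=0,i=16, bit2=1)
  nb ..#: next=.  (t=0,i=12, bit1=0)
  nb ...: next=#  (t=1,i=5, bit0=1)
  bits 00101101 = 45

45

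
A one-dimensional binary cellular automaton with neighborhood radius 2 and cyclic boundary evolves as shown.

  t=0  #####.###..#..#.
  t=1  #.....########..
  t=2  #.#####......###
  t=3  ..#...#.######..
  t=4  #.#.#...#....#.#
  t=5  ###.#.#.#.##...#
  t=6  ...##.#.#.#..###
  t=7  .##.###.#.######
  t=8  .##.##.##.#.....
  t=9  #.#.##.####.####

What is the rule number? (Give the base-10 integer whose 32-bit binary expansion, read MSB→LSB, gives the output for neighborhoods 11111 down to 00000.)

385835675

  #####|.  b31=0 t=0,i=2
  ####.|.  b30=0 t=0,i=3
  ###.#|.  b29=0 t=0,i=4
  ###..|#  b28=1 t=0,i=8
  ##.##|.  b27=0 t=0,i=5
  ##.#.|#  b26=1 t=4,i=1
  ##..#|#  b25=1 t=0,i=9
  ##...|.  b24=0 t=2,i=7
  #.###|#  b23=1 t=0,i=0
  #.##.|#  b22=1 t=4,i=15
  #.#.#|#  b21=1 t=4,i=2
  #.#..|#  b20=1 t=4,i=4
  #..##|#  b19=1 t=6,i=12
  #..#.|#  b18=1 t=0,i=10
  #...#|#  b17=1 t=3,i=4
  #....|#  b16=1 t=1,i=2
  .####|.  b15=0 t=0,i=1
  .###.|#  b14=1 t=0,i=7
  .##.#|#  b13=1 t=4,i=0
  .##..|.  b12=0 t=5,i=11
  .#.##|.  b11=0 t=0,i=15
  .#.#.|.  b10=0 t=4,i=3
  .#..#|#  b9=1 t=0,i=12
  .#...|.  b8=0 t=1,i=1
  ..###|#  b7=1 t=1,i=6
  ..##.|.  b6=0 t=6,i=3
  ..#.#|.  b5=0 t=0,i=14
  ..#..|#  b4=1 t=0,i=11
  ...##|#  b3=1 t=1,i=5
  ...#.|.  b2=0 t=3,i=1
  ....#|#  b1=1 t=1,i=4
  .....|#  b0=1 t=1,i=3
  bits 00010110111111110110001010011011 = 385835675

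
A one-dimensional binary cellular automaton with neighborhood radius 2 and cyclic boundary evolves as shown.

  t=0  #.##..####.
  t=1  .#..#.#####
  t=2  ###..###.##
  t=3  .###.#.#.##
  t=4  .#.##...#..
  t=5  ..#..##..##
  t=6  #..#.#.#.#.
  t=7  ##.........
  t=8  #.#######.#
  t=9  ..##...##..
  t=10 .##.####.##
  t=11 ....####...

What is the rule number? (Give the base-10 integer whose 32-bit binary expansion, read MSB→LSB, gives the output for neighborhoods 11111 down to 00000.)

2006158281

  nb #####: next=.  (t=1,i=8, bit31=0)
  nb ####.: next=#  (t=0,i=8, bit30=1)
  nb ###.#: next=#  (t=0,i=9, bit29=1)
  nb ###..: next=#  (t=2,i=2, bit28=1)
  nb ##.##: next=.  (t=2,i=8, bit27=0)
  nb ##.#.: next=#  (t=0,i=10, bit26=1)
  nb ##..#: next=#  (t=0,i=4, bit25=1)
  nb ##...: next=#  (t=4,i=5, bit24=1)
  nb #.###: next=#  (t=1,i=6, bit23=1)
  nb #.##.: next=.  (t=0,i=2, bit22=0)
  nb #.#.#: next=.  (t=0,i=0, bit21=0)
  nb #.#..: next=#  (t=1,i=1, bit20=1)
  nb #..##: next=.  (t=0,i=5, bit19=0)
  nb #..#.: next=.  (t=1,i=3, bit18=0)
  nb #...#: next=#  (t=4,i=6, bit17=1)
  nb #....: next=#  (t=7,i=3, bit16=1)
  nb .####: next=#  (t=0,i=7, bit15=1)
  nb .###.: next=.  (t=2,i=6, bit14=0)
  nb .##.#: next=.  (t=3,i=10, bit13=0)
  nb .##..: next=.  (t=0,i=3, bit12=0)
  nb .#.##: next=#  (t=0,i=1, bit11=1)
  nb .#.#.: next=.  (t=3,i=6, bit10=0)
  nb .#..#: next=#  (t=1,i=2, bit9=1)
  nb .#...: next=#  (t=4,i=9, bit8=1)
  nb ..###: next=#  (t=0,i=6, bit7=1)
  nb ..##.: next=#  (t=5,i=5, bit6=1)
  nb ..#.#: next=.  (t=1,i=4, bit5=0)
  nb ..#..: next=.  (t=4,i=8, bit4=0)
  nb ...##: next=#  (t=7,i=10, bit3=1)
  nb ...#.: next=.  (t=4,i=0, bit2=0)
  nb ....#: next=.  (t=7,i=9, bit1=0)
  nb .....: next=#  (t=7,i=4, bit0=1)
  bits 01110111100100111000101111001001 = 2006158281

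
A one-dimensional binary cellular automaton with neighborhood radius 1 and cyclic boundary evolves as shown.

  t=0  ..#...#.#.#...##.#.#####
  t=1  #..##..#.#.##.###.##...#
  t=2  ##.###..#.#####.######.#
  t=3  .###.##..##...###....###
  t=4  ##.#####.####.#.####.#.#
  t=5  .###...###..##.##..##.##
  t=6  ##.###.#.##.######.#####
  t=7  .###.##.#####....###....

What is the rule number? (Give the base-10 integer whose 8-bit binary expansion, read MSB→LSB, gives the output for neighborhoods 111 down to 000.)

121

  ### -> .   bit 7 = 0  t=0,i=20
  ##. -> #   bit 6 = 1  t=0,i=15
  #.# -> #   bit 5 = 1  t=0,i=7
  #.. -> #   bit 4 = 1  t=0,i=0
  .## -> #   bit 3 = 1  t=0,i=14
  .#. -> .   bit 2 = 0  t=0,i=2
  ..# -> .   bit 1 = 0  t=0,i=1
  ... -> #   bit 0 = 1  t=0,i=4
  bits 01111001 = 121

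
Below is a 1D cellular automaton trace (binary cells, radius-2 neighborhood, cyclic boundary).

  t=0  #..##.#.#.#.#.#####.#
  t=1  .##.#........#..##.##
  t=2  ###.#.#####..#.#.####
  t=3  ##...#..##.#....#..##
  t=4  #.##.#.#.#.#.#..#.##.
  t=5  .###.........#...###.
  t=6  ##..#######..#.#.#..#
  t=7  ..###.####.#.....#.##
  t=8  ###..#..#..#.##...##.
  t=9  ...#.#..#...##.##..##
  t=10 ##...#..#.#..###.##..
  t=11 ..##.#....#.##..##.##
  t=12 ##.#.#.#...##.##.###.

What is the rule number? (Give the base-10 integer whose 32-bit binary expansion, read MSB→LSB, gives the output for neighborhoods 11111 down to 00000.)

3411749009

  [31] ##### => #  t=0,i=16
  [30] ####. => #  t=0,i=17
  [29] ###.# => .  t=0,i=18
  [28] ###.. => .  t=2,i=10
  [27] ##.## => #  t=0,i=19
  [26] ##.#. => .  t=0,i=5
  [25] ##..# => #  t=0,i=1
  [24] ##... => #  t=3,i=2
  [23] #.### => .  t=0,i=14
  [22] #.##. => #  t=0,i=20
  [21] #.#.# => .  t=0,i=6
  [20] #.#.. => #  t=1,i=4
  [19] #..## => #  t=0,i=2
  [18] #..#. => .  t=2,i=12
  [17] #...# => #  t=3,i=3
  [16] #.... => #  t=1,i=6
  [15] .#### => .  t=0,i=15
  [14] .###. => .  t=5,i=2
  [13] .##.# => #  t=0,i=4
  [12] .##.. => .  t=0,i=0
  [11] .#.## => #  t=0,i=13
  [10] .#.#. => .  t=0,i=7
  [9] .#..# => .  t=1,i=14
  [8] .#... => .  t=1,i=5
  [7] ..### => #  t=3,i=19
  [6] ..##. => .  t=0,i=3
  [5] ..#.# => .  t=2,i=13
  [4] ..#.. => #  t=1,i=13
  [3] ...## => .  t=5,i=16
  [2] ...#. => .  t=1,i=12
  [1] ....# => .  t=1,i=11
  [0] ..... => #  t=1,i=7
  bits 11001011010110110010100010010001 = 3411749009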